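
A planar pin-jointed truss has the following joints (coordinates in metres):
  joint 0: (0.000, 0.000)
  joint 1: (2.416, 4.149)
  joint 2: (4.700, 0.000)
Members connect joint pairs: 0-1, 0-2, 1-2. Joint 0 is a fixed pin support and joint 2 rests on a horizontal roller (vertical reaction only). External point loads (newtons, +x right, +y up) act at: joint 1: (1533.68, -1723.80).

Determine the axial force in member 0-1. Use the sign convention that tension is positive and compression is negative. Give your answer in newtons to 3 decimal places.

N=3 nodes, M=3 members, R=3 reactions → 2N=6, M+R=6
member 0 (0-1): L=4.8012, (cx,cy)=(0.5032,0.8642)
member 1 (0-2): L=4.7000, (cx,cy)=(1.0000,0.0000)
member 2 (1-2): L=4.7361, (cx,cy)=(0.4823,-0.8760)
solve A·x = −loads:
  F[0-1] = +597.3254 N (tension)
  F[0-2] = +1233.0996 N (tension)
  F[1-2] = -2556.9663 N (compression)
  Rx@0 = -1533.6800 N
  Ry@0 = -516.1870 N
  Ry@2 = +2239.9870 N

597.325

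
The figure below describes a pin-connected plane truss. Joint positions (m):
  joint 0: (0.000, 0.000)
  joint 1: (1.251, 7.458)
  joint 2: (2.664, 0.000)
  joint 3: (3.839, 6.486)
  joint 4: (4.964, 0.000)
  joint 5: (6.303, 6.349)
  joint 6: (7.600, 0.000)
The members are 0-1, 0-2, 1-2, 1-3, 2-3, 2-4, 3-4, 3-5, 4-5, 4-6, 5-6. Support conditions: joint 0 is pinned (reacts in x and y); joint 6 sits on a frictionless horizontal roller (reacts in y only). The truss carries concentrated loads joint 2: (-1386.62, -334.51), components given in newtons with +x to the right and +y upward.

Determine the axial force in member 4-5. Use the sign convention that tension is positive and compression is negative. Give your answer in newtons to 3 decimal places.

N=7 nodes, M=11 members, R=3 reactions → 2N=14, M+R=14
member 0 (0-1): L=7.5622, (cx,cy)=(0.1654,0.9862)
member 1 (0-2): L=2.6640, (cx,cy)=(1.0000,0.0000)
member 2 (1-2): L=7.5907, (cx,cy)=(0.1861,-0.9825)
member 3 (1-3): L=2.7645, (cx,cy)=(0.9362,-0.3516)
member 4 (2-3): L=6.5916, (cx,cy)=(0.1783,0.9840)
member 5 (2-4): L=2.3000, (cx,cy)=(1.0000,0.0000)
member 6 (3-4): L=6.5828, (cx,cy)=(0.1709,-0.9853)
member 7 (3-5): L=2.4678, (cx,cy)=(0.9985,-0.0555)
member 8 (4-5): L=6.4887, (cx,cy)=(0.2064,0.9785)
member 9 (4-6): L=2.6360, (cx,cy)=(1.0000,0.0000)
member 10 (5-6): L=6.4801, (cx,cy)=(0.2002,-0.9798)
solve A·x = −loads:
  F[0-1] = -220.2906 N (compression)
  F[0-2] = -1350.1777 N (compression)
  F[1-2] = +253.0578 N (tension)
  F[1-3] = -89.2472 N (compression)
  F[2-3] = +87.2731 N (tension)
  F[2-4] = +67.9917 N (tension)
  F[3-4] = -116.2900 N (compression)
  F[3-5] = -48.1922 N (compression)
  F[4-5] = +117.0996 N (tension)
  F[4-6] = +23.9532 N (tension)
  F[5-6] = -119.6762 N (compression)
  Rx@0 = +1386.6200 N
  Ry@0 = +217.2554 N
  Ry@6 = +117.2546 N

117.100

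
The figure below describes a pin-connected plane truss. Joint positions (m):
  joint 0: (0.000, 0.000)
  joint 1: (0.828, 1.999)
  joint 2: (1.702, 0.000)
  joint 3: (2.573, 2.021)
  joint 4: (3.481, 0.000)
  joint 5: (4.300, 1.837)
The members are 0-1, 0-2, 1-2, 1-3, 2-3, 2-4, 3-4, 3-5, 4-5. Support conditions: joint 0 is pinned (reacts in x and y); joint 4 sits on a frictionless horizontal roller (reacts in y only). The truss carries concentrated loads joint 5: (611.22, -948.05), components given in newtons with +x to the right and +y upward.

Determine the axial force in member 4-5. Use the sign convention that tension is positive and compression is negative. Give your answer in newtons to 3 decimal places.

-922.867

N=6 nodes, M=9 members, R=3 reactions → 2N=12, M+R=12
member 0 (0-1): L=2.1637, (cx,cy)=(0.3827,0.9239)
member 1 (0-2): L=1.7020, (cx,cy)=(1.0000,0.0000)
member 2 (1-2): L=2.1817, (cx,cy)=(0.4006,-0.9163)
member 3 (1-3): L=1.7451, (cx,cy)=(0.9999,0.0126)
member 4 (2-3): L=2.2007, (cx,cy)=(0.3958,0.9183)
member 5 (2-4): L=1.7790, (cx,cy)=(1.0000,0.0000)
member 6 (3-4): L=2.2156, (cx,cy)=(0.4098,-0.9122)
member 7 (3-5): L=1.7368, (cx,cy)=(0.9944,-0.1059)
member 8 (4-5): L=2.0113, (cx,cy)=(0.4072,0.9133)
solve A·x = −loads:
  F[0-1] = +590.5613 N (tension)
  F[0-2] = +385.2250 N (tension)
  F[1-2] = -589.1219 N (compression)
  F[1-3] = +462.0354 N (tension)
  F[2-3] = +587.7799 N (tension)
  F[2-4] = -83.4120 N (compression)
  F[3-4] = -713.4313 N (compression)
  F[3-5] = +992.5969 N (tension)
  F[4-5] = -922.8670 N (compression)
  Rx@0 = -611.2200 N
  Ry@0 = -545.6088 N
  Ry@4 = +1493.6588 N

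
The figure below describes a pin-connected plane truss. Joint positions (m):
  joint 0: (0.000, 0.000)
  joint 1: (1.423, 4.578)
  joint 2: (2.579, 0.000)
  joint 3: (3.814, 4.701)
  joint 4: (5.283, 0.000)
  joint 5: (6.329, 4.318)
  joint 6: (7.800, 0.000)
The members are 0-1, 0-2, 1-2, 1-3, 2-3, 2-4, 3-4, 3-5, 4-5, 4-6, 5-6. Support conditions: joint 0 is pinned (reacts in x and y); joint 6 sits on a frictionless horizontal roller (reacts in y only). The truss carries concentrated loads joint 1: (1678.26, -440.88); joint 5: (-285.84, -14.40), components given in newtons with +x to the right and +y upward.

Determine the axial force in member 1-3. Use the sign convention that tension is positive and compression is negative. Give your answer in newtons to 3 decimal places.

-1290.721

N=7 nodes, M=11 members, R=3 reactions → 2N=14, M+R=14
member 0 (0-1): L=4.7941, (cx,cy)=(0.2968,0.9549)
member 1 (0-2): L=2.5790, (cx,cy)=(1.0000,0.0000)
member 2 (1-2): L=4.7217, (cx,cy)=(0.2448,-0.9696)
member 3 (1-3): L=2.3942, (cx,cy)=(0.9987,0.0514)
member 4 (2-3): L=4.8605, (cx,cy)=(0.2541,0.9672)
member 5 (2-4): L=2.7040, (cx,cy)=(1.0000,0.0000)
member 6 (3-4): L=4.9252, (cx,cy)=(0.2983,-0.9545)
member 7 (3-5): L=2.5440, (cx,cy)=(0.9886,-0.1506)
member 8 (4-5): L=4.4429, (cx,cy)=(0.2354,0.9719)
member 9 (4-6): L=2.5170, (cx,cy)=(1.0000,0.0000)
member 10 (5-6): L=4.5617, (cx,cy)=(0.3225,-0.9466)
solve A·x = −loads:
  F[0-1] = +485.4882 N (tension)
  F[0-2] = +1248.3146 N (tension)
  F[1-2] = -1001.2708 N (compression)
  F[1-3] = -1290.7208 N (compression)
  F[2-3] = +1003.7405 N (tension)
  F[2-4] = +748.1377 N (tension)
  F[3-4] = -821.7562 N (compression)
  F[3-5] = -797.9729 N (compression)
  F[4-5] = +807.0381 N (tension)
  F[4-6] = +313.0348 N (tension)
  F[5-6] = -970.7451 N (compression)
  Rx@0 = -1392.4200 N
  Ry@0 = -463.6081 N
  Ry@6 = +918.8881 N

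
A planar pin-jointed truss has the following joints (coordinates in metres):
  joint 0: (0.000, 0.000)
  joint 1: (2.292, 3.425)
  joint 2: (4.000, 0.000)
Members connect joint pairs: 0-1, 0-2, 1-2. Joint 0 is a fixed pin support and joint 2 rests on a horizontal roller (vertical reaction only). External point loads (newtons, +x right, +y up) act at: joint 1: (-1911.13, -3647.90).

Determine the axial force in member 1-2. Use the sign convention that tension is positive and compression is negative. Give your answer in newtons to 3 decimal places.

N=3 nodes, M=3 members, R=3 reactions → 2N=6, M+R=6
member 0 (0-1): L=4.1212, (cx,cy)=(0.5562,0.8311)
member 1 (0-2): L=4.0000, (cx,cy)=(1.0000,0.0000)
member 2 (1-2): L=3.8273, (cx,cy)=(0.4463,-0.8949)
solve A·x = −loads:
  F[0-1] = -3843.2695 N (compression)
  F[0-2] = +226.3245 N (tension)
  F[1-2] = -507.1440 N (compression)
  Rx@0 = +1911.1300 N
  Ry@0 = +3194.0584 N
  Ry@2 = +453.8416 N

-507.144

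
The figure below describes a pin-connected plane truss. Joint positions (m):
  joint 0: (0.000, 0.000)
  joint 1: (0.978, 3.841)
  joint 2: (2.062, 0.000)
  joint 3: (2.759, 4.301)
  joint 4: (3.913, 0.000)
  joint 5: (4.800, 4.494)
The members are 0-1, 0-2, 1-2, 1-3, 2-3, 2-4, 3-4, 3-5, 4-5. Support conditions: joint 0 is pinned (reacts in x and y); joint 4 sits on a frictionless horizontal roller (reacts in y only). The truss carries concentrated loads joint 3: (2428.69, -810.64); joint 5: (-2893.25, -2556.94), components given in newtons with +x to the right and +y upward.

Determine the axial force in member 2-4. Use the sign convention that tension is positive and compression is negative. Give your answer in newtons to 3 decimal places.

-263.913

N=6 nodes, M=9 members, R=3 reactions → 2N=12, M+R=12
member 0 (0-1): L=3.9636, (cx,cy)=(0.2467,0.9691)
member 1 (0-2): L=2.0620, (cx,cy)=(1.0000,0.0000)
member 2 (1-2): L=3.9910, (cx,cy)=(0.2716,-0.9624)
member 3 (1-3): L=1.8394, (cx,cy)=(0.9682,0.2501)
member 4 (2-3): L=4.3571, (cx,cy)=(0.1600,0.9871)
member 5 (2-4): L=1.8510, (cx,cy)=(1.0000,0.0000)
member 6 (3-4): L=4.4531, (cx,cy)=(0.2591,-0.9658)
member 7 (3-5): L=2.0501, (cx,cy)=(0.9956,0.0941)
member 8 (4-5): L=4.5807, (cx,cy)=(0.1936,0.9811)
solve A·x = −loads:
  F[0-1] = -322.7689 N (compression)
  F[0-2] = -384.9173 N (compression)
  F[1-2] = +283.0041 N (tension)
  F[1-3] = -161.6452 N (compression)
  F[2-3] = -275.9186 N (compression)
  F[2-4] = -263.9126 N (compression)
  F[3-4] = -753.7638 N (compression)
  F[3-5] = -2444.8621 N (compression)
  F[4-5] = -2371.6656 N (compression)
  Rx@0 = +464.5600 N
  Ry@0 = +312.7888 N
  Ry@4 = +3054.7912 N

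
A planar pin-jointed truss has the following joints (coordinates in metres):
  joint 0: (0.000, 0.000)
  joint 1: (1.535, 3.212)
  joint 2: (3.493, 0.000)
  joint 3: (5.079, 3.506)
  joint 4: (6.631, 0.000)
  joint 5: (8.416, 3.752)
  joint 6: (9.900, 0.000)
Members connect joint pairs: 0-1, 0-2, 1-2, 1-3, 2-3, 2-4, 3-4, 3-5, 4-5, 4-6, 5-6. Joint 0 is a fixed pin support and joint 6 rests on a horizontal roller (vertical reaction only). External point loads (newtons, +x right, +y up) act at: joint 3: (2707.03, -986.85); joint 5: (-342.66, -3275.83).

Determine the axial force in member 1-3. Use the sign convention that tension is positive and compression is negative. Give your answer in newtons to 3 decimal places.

-148.328

N=7 nodes, M=11 members, R=3 reactions → 2N=14, M+R=14
member 0 (0-1): L=3.5599, (cx,cy)=(0.4312,0.9023)
member 1 (0-2): L=3.4930, (cx,cy)=(1.0000,0.0000)
member 2 (1-2): L=3.7617, (cx,cy)=(0.5205,-0.8539)
member 3 (1-3): L=3.5562, (cx,cy)=(0.9966,0.0827)
member 4 (2-3): L=3.8480, (cx,cy)=(0.4122,0.9111)
member 5 (2-4): L=3.1380, (cx,cy)=(1.0000,0.0000)
member 6 (3-4): L=3.8342, (cx,cy)=(0.4048,-0.9144)
member 7 (3-5): L=3.3461, (cx,cy)=(0.9973,0.0735)
member 8 (4-5): L=4.1550, (cx,cy)=(0.4296,0.9030)
member 9 (4-6): L=3.2690, (cx,cy)=(1.0000,0.0000)
member 10 (5-6): L=4.0348, (cx,cy)=(0.3678,-0.9299)
solve A·x = −loads:
  F[0-1] = -158.2720 N (compression)
  F[0-2] = +2432.6148 N (tension)
  F[1-2] = +152.8824 N (tension)
  F[1-3] = -148.3284 N (compression)
  F[2-3] = -143.2755 N (compression)
  F[2-4] = +2571.2428 N (tension)
  F[3-4] = -1121.3699 N (compression)
  F[3-5] = -2466.6668 N (compression)
  F[4-5] = +1135.5223 N (tension)
  F[4-6] = +1629.5036 N (tension)
  F[5-6] = -4430.4254 N (compression)
  Rx@0 = -2364.3700 N
  Ry@0 = +142.8029 N
  Ry@6 = +4119.8771 N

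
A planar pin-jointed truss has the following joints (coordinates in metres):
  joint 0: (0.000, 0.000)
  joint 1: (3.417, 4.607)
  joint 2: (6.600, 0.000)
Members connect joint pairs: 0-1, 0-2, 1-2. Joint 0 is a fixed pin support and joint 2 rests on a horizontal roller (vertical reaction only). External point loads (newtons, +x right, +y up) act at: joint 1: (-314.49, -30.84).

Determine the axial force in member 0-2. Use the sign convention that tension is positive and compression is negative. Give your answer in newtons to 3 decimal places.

N=3 nodes, M=3 members, R=3 reactions → 2N=6, M+R=6
member 0 (0-1): L=5.7359, (cx,cy)=(0.5957,0.8032)
member 1 (0-2): L=6.6000, (cx,cy)=(1.0000,0.0000)
member 2 (1-2): L=5.5996, (cx,cy)=(0.5684,-0.8227)
solve A·x = −loads:
  F[0-1] = -291.8325 N (compression)
  F[0-2] = -140.6385 N (compression)
  F[1-2] = +247.4158 N (tension)
  Rx@0 = +314.4900 N
  Ry@0 = +234.3968 N
  Ry@2 = -203.5568 N

-140.638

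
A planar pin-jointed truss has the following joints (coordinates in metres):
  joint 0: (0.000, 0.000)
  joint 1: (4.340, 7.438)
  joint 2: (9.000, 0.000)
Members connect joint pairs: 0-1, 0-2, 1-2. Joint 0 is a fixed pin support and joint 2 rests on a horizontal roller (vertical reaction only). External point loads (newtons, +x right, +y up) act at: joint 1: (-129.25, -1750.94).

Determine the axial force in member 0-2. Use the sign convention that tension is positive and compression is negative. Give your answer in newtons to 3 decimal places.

462.068

N=3 nodes, M=3 members, R=3 reactions → 2N=6, M+R=6
member 0 (0-1): L=8.6116, (cx,cy)=(0.5040,0.8637)
member 1 (0-2): L=9.0000, (cx,cy)=(1.0000,0.0000)
member 2 (1-2): L=8.7772, (cx,cy)=(0.5309,-0.8474)
solve A·x = −loads:
  F[0-1] = -1173.3152 N (compression)
  F[0-2] = +462.0682 N (tension)
  F[1-2] = -870.3154 N (compression)
  Rx@0 = +129.2500 N
  Ry@0 = +1013.4158 N
  Ry@2 = +737.5242 N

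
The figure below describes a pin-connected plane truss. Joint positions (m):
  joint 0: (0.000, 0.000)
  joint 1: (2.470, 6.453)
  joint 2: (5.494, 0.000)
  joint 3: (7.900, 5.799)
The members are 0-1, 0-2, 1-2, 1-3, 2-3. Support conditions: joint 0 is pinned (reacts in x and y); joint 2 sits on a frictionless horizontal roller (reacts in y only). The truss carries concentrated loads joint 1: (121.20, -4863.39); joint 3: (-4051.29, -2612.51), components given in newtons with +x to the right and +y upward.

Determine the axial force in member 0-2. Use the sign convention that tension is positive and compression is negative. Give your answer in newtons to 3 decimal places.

-1761.083

N=4 nodes, M=5 members, R=3 reactions → 2N=8, M+R=8
member 0 (0-1): L=6.9096, (cx,cy)=(0.3575,0.9339)
member 1 (0-2): L=5.4940, (cx,cy)=(1.0000,0.0000)
member 2 (1-2): L=7.1264, (cx,cy)=(0.4243,-0.9055)
member 3 (1-3): L=5.4692, (cx,cy)=(0.9928,-0.1196)
member 4 (2-3): L=6.2783, (cx,cy)=(0.3832,0.9237)
solve A·x = −loads:
  F[0-1] = -6067.5693 N (compression)
  F[0-2] = -1761.0833 N (compression)
  F[1-2] = +1262.9815 N (tension)
  F[1-3] = -2846.5608 N (compression)
  F[2-3] = -3196.9663 N (compression)
  Rx@0 = +3930.0900 N
  Ry@0 = +5666.6399 N
  Ry@2 = +1809.2601 N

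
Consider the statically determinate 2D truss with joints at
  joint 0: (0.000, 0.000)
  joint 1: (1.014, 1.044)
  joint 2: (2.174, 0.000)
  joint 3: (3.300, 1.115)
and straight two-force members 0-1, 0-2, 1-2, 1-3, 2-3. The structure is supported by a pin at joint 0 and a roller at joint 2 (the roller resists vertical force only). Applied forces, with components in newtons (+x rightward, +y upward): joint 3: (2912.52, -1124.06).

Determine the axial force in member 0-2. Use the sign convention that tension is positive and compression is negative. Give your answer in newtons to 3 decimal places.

896.208

N=4 nodes, M=5 members, R=3 reactions → 2N=8, M+R=8
member 0 (0-1): L=1.4554, (cx,cy)=(0.6967,0.7173)
member 1 (0-2): L=2.1740, (cx,cy)=(1.0000,0.0000)
member 2 (1-2): L=1.5606, (cx,cy)=(0.7433,-0.6690)
member 3 (1-3): L=2.2871, (cx,cy)=(0.9995,0.0310)
member 4 (2-3): L=1.5846, (cx,cy)=(0.7106,0.7036)
solve A·x = −loads:
  F[0-1] = +2893.9856 N (tension)
  F[0-2] = +896.2076 N (tension)
  F[1-2] = -2909.2428 N (compression)
  F[1-3] = +4180.7505 N (tension)
  F[2-3] = -1781.9739 N (compression)
  Rx@0 = -2912.5200 N
  Ry@0 = -2075.9666 N
  Ry@2 = +3200.0266 N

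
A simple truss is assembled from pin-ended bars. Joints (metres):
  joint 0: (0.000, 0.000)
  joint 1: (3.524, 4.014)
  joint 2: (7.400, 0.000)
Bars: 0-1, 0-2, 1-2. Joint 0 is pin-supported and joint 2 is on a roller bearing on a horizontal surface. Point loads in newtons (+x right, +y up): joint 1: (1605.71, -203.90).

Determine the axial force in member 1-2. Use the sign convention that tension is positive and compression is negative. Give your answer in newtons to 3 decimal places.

N=3 nodes, M=3 members, R=3 reactions → 2N=6, M+R=6
member 0 (0-1): L=5.3414, (cx,cy)=(0.6597,0.7515)
member 1 (0-2): L=7.4000, (cx,cy)=(1.0000,0.0000)
member 2 (1-2): L=5.5799, (cx,cy)=(0.6946,-0.7194)
solve A·x = −loads:
  F[0-1] = +1016.9054 N (tension)
  F[0-2] = +934.8071 N (tension)
  F[1-2] = -1345.7570 N (compression)
  Rx@0 = -1605.7100 N
  Ry@0 = -764.1897 N
  Ry@2 = +968.0897 N

-1345.757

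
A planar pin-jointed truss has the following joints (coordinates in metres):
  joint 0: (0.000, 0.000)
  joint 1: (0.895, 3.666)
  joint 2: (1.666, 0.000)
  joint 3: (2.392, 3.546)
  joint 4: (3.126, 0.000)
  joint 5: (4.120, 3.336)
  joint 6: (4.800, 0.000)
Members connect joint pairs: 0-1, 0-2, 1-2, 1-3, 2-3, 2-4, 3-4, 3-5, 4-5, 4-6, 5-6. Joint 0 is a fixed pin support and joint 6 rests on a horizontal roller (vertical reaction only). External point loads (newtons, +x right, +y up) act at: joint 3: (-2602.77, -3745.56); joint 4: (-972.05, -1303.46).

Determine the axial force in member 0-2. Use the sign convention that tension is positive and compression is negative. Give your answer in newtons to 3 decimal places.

N=7 nodes, M=11 members, R=3 reactions → 2N=14, M+R=14
member 0 (0-1): L=3.7737, (cx,cy)=(0.2372,0.9715)
member 1 (0-2): L=1.6660, (cx,cy)=(1.0000,0.0000)
member 2 (1-2): L=3.7462, (cx,cy)=(0.2058,-0.9786)
member 3 (1-3): L=1.5018, (cx,cy)=(0.9968,-0.0799)
member 4 (2-3): L=3.6196, (cx,cy)=(0.2006,0.9797)
member 5 (2-4): L=1.4600, (cx,cy)=(1.0000,0.0000)
member 6 (3-4): L=3.6212, (cx,cy)=(0.2027,-0.9792)
member 7 (3-5): L=1.7407, (cx,cy)=(0.9927,-0.1206)
member 8 (4-5): L=3.4809, (cx,cy)=(0.2856,0.9584)
member 9 (4-6): L=1.6740, (cx,cy)=(1.0000,0.0000)
member 10 (5-6): L=3.4046, (cx,cy)=(0.1997,-0.9799)
solve A·x = −loads:
  F[0-1] = -4381.4100 N (compression)
  F[0-2] = -2535.6824 N (compression)
  F[1-2] = +4510.6774 N (tension)
  F[1-3] = -1973.7853 N (compression)
  F[2-3] = -4505.6787 N (compression)
  F[2-4] = -703.6101 N (compression)
  F[3-4] = +569.3053 N (tension)
  F[3-5] = -386.6604 N (compression)
  F[4-5] = +778.3827 N (tension)
  F[4-6] = +161.5651 N (tension)
  F[5-6] = -808.9183 N (compression)
  Rx@0 = +3574.8200 N
  Ry@0 = +4256.4006 N
  Ry@6 = +792.6194 N

-2535.682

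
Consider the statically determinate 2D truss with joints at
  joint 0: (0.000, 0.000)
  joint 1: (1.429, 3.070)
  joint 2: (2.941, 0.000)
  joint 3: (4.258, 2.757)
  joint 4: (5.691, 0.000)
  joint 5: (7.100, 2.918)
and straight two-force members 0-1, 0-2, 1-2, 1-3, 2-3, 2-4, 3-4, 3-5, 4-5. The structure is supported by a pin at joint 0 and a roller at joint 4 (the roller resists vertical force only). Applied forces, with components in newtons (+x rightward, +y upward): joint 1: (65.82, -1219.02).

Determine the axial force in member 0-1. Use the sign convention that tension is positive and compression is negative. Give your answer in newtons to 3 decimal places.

-967.816

N=6 nodes, M=9 members, R=3 reactions → 2N=12, M+R=12
member 0 (0-1): L=3.3863, (cx,cy)=(0.4220,0.9066)
member 1 (0-2): L=2.9410, (cx,cy)=(1.0000,0.0000)
member 2 (1-2): L=3.4221, (cx,cy)=(0.4418,-0.8971)
member 3 (1-3): L=2.8463, (cx,cy)=(0.9939,-0.1100)
member 4 (2-3): L=3.0554, (cx,cy)=(0.4310,0.9023)
member 5 (2-4): L=2.7500, (cx,cy)=(1.0000,0.0000)
member 6 (3-4): L=3.1072, (cx,cy)=(0.4612,-0.8873)
member 7 (3-5): L=2.8466, (cx,cy)=(0.9984,0.0566)
member 8 (4-5): L=3.2404, (cx,cy)=(0.4348,0.9005)
solve A·x = −loads:
  F[0-1] = -967.8161 N (compression)
  F[0-2] = +474.2346 N (tension)
  F[1-2] = -340.8697 N (compression)
  F[1-3] = -325.6033 N (compression)
  F[2-3] = +338.8925 N (tension)
  F[2-4] = +177.5528 N (tension)
  F[3-4] = -384.9880 N (compression)
  F[3-5] = +0.0000 N (tension)
  F[4-5] = -0.0000 N (compression)
  Rx@0 = -65.8200 N
  Ry@0 = +877.4198 N
  Ry@4 = +341.6002 N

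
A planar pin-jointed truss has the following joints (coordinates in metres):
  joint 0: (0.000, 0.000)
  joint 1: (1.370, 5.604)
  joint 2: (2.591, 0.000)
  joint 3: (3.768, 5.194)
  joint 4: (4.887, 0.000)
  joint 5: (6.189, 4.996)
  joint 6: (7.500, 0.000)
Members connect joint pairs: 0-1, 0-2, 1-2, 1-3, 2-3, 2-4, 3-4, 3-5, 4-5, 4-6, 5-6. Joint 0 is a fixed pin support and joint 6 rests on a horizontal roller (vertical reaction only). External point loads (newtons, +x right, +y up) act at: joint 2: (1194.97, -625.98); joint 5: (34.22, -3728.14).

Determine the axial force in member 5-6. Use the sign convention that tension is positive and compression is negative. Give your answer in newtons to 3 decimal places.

-3427.763

N=7 nodes, M=11 members, R=3 reactions → 2N=14, M+R=14
member 0 (0-1): L=5.7690, (cx,cy)=(0.2375,0.9714)
member 1 (0-2): L=2.5910, (cx,cy)=(1.0000,0.0000)
member 2 (1-2): L=5.7355, (cx,cy)=(0.2129,-0.9771)
member 3 (1-3): L=2.4328, (cx,cy)=(0.9857,-0.1685)
member 4 (2-3): L=5.3257, (cx,cy)=(0.2210,0.9753)
member 5 (2-4): L=2.2960, (cx,cy)=(1.0000,0.0000)
member 6 (3-4): L=5.3132, (cx,cy)=(0.2106,-0.9776)
member 7 (3-5): L=2.4291, (cx,cy)=(0.9967,-0.0815)
member 8 (4-5): L=5.1629, (cx,cy)=(0.2522,0.9677)
member 9 (4-6): L=2.6130, (cx,cy)=(1.0000,0.0000)
member 10 (5-6): L=5.1651, (cx,cy)=(0.2538,-0.9673)
solve A·x = −loads:
  F[0-1] = -1069.1943 N (compression)
  F[0-2] = +1483.0968 N (tension)
  F[1-2] = +1150.2550 N (tension)
  F[1-3] = -506.0174 N (compression)
  F[2-3] = -510.5318 N (compression)
  F[2-4] = +645.8293 N (tension)
  F[3-4] = +481.7521 N (tension)
  F[3-5] = -715.4512 N (compression)
  F[4-5] = -486.6765 N (compression)
  F[4-6] = +870.0231 N (tension)
  F[5-6] = -3427.7626 N (compression)
  Rx@0 = -1229.1900 N
  Ry@0 = +1038.6086 N
  Ry@6 = +3315.5114 N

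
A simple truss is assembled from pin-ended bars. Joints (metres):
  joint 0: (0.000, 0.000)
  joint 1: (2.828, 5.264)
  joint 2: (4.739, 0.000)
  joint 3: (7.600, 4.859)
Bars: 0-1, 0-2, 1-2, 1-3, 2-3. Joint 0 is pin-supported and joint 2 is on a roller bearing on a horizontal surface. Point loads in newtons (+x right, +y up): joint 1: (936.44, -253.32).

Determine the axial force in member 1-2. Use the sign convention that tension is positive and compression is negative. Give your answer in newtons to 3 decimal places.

N=4 nodes, M=5 members, R=3 reactions → 2N=8, M+R=8
member 0 (0-1): L=5.9756, (cx,cy)=(0.4733,0.8809)
member 1 (0-2): L=4.7390, (cx,cy)=(1.0000,0.0000)
member 2 (1-2): L=5.6001, (cx,cy)=(0.3412,-0.9400)
member 3 (1-3): L=4.7892, (cx,cy)=(0.9964,-0.0846)
member 4 (2-3): L=5.6387, (cx,cy)=(0.5074,0.8617)
solve A·x = −loads:
  F[0-1] = +1064.8278 N (tension)
  F[0-2] = +432.4982 N (tension)
  F[1-2] = -1267.4266 N (compression)
  F[1-3] = -0.0000 N (tension)
  F[2-3] = +0.0000 N (tension)
  Rx@0 = -936.4400 N
  Ry@0 = -938.0303 N
  Ry@2 = +1191.3503 N

-1267.427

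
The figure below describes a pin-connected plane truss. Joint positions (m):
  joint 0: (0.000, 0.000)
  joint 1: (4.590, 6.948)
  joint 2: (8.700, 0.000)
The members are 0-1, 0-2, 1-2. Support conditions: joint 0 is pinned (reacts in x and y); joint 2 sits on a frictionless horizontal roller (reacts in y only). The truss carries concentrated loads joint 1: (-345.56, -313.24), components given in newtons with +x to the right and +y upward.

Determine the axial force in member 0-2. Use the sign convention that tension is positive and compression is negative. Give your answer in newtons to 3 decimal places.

-65.489

N=3 nodes, M=3 members, R=3 reactions → 2N=6, M+R=6
member 0 (0-1): L=8.3272, (cx,cy)=(0.5512,0.8344)
member 1 (0-2): L=8.7000, (cx,cy)=(1.0000,0.0000)
member 2 (1-2): L=8.0726, (cx,cy)=(0.5091,-0.8607)
solve A·x = −loads:
  F[0-1] = -508.1077 N (compression)
  F[0-2] = -65.4892 N (compression)
  F[1-2] = +128.6297 N (tension)
  Rx@0 = +345.5600 N
  Ry@0 = +423.9503 N
  Ry@2 = -110.7103 N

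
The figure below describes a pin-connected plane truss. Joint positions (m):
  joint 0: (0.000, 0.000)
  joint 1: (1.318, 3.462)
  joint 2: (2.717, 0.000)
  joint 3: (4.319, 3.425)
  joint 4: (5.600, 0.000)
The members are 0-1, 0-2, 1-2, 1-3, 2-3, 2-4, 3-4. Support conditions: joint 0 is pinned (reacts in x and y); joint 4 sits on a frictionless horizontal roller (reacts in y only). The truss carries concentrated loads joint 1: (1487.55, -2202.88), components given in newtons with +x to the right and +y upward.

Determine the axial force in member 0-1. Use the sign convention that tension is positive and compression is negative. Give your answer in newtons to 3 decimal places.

N=5 nodes, M=7 members, R=3 reactions → 2N=10, M+R=10
member 0 (0-1): L=3.7044, (cx,cy)=(0.3558,0.9346)
member 1 (0-2): L=2.7170, (cx,cy)=(1.0000,0.0000)
member 2 (1-2): L=3.7340, (cx,cy)=(0.3747,-0.9272)
member 3 (1-3): L=3.0012, (cx,cy)=(0.9999,-0.0123)
member 4 (2-3): L=3.7811, (cx,cy)=(0.4237,0.9058)
member 5 (2-4): L=2.8830, (cx,cy)=(1.0000,0.0000)
member 6 (3-4): L=3.6567, (cx,cy)=(0.3503,-0.9366)
solve A·x = −loads:
  F[0-1] = -818.3401 N (compression)
  F[0-2] = +1778.7099 N (tension)
  F[1-2] = -1535.0638 N (compression)
  F[1-3] = -1203.6640 N (compression)
  F[2-3] = +1571.2426 N (tension)
  F[2-4] = +537.8660 N (tension)
  F[3-4] = -1535.3819 N (compression)
  Rx@0 = -1487.5500 N
  Ry@0 = +764.7918 N
  Ry@4 = +1438.0882 N

-818.340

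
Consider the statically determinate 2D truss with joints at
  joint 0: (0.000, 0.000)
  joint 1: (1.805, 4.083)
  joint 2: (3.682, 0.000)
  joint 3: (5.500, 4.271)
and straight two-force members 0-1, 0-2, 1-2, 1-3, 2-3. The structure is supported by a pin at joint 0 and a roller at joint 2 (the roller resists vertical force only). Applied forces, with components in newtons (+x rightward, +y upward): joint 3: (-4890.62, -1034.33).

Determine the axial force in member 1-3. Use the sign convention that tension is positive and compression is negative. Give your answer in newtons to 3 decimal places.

N=4 nodes, M=5 members, R=3 reactions → 2N=8, M+R=8
member 0 (0-1): L=4.4642, (cx,cy)=(0.4043,0.9146)
member 1 (0-2): L=3.6820, (cx,cy)=(1.0000,0.0000)
member 2 (1-2): L=4.4938, (cx,cy)=(0.4177,-0.9086)
member 3 (1-3): L=3.6998, (cx,cy)=(0.9987,0.0508)
member 4 (2-3): L=4.6418, (cx,cy)=(0.3917,0.9201)
solve A·x = −loads:
  F[0-1] = -5644.1944 N (compression)
  F[0-2] = -2608.5059 N (compression)
  F[1-2] = +5426.8824 N (tension)
  F[1-3] = -4554.7465 N (compression)
  F[2-3] = -872.5961 N (compression)
  Rx@0 = +4890.6200 N
  Ry@0 = +5162.2559 N
  Ry@2 = -4127.9259 N

-4554.747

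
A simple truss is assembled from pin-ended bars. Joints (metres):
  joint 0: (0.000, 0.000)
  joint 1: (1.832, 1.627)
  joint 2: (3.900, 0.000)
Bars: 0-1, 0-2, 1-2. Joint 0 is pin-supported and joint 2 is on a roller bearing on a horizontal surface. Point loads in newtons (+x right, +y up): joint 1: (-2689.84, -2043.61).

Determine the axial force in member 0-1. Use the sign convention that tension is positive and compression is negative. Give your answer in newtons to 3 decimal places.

-3321.791

N=3 nodes, M=3 members, R=3 reactions → 2N=6, M+R=6
member 0 (0-1): L=2.4502, (cx,cy)=(0.7477,0.6640)
member 1 (0-2): L=3.9000, (cx,cy)=(1.0000,0.0000)
member 2 (1-2): L=2.6313, (cx,cy)=(0.7859,-0.6183)
solve A·x = −loads:
  F[0-1] = -3321.7906 N (compression)
  F[0-2] = -206.1306 N (compression)
  F[1-2] = +262.2786 N (tension)
  Rx@0 = +2689.8400 N
  Ry@0 = +2205.7834 N
  Ry@2 = -162.1734 N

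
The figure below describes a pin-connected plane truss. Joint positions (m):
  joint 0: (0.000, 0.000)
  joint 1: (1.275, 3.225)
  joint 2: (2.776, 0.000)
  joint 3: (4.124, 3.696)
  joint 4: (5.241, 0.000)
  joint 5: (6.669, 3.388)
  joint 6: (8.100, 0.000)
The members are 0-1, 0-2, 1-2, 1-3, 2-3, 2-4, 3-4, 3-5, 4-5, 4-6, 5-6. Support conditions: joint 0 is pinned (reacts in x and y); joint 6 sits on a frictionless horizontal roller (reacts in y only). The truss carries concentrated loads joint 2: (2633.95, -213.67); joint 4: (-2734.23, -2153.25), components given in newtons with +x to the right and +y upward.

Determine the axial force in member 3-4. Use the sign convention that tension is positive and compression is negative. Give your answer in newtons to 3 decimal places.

N=7 nodes, M=11 members, R=3 reactions → 2N=14, M+R=14
member 0 (0-1): L=3.4679, (cx,cy)=(0.3677,0.9300)
member 1 (0-2): L=2.7760, (cx,cy)=(1.0000,0.0000)
member 2 (1-2): L=3.5572, (cx,cy)=(0.4220,-0.9066)
member 3 (1-3): L=2.8877, (cx,cy)=(0.9866,0.1631)
member 4 (2-3): L=3.9341, (cx,cy)=(0.3426,0.9395)
member 5 (2-4): L=2.4650, (cx,cy)=(1.0000,0.0000)
member 6 (3-4): L=3.8611, (cx,cy)=(0.2893,-0.9572)
member 7 (3-5): L=2.5636, (cx,cy)=(0.9928,-0.1201)
member 8 (4-5): L=3.6766, (cx,cy)=(0.3884,0.9215)
member 9 (4-6): L=2.8590, (cx,cy)=(1.0000,0.0000)
member 10 (5-6): L=3.6778, (cx,cy)=(0.3891,-0.9212)
solve A·x = −loads:
  F[0-1] = -968.2768 N (compression)
  F[0-2] = +255.7156 N (tension)
  F[1-2] = +861.9717 N (tension)
  F[1-3] = -729.4837 N (compression)
  F[2-3] = -604.3912 N (compression)
  F[2-4] = -1807.4261 N (compression)
  F[3-4] = +866.3281 N (tension)
  F[3-5] = -1186.0200 N (compression)
  F[4-5] = +1436.7638 N (tension)
  F[4-6] = +619.3935 N (tension)
  F[5-6] = -1591.9030 N (compression)
  Rx@0 = +100.2800 N
  Ry@0 = +900.4594 N
  Ry@6 = +1466.4606 N

866.328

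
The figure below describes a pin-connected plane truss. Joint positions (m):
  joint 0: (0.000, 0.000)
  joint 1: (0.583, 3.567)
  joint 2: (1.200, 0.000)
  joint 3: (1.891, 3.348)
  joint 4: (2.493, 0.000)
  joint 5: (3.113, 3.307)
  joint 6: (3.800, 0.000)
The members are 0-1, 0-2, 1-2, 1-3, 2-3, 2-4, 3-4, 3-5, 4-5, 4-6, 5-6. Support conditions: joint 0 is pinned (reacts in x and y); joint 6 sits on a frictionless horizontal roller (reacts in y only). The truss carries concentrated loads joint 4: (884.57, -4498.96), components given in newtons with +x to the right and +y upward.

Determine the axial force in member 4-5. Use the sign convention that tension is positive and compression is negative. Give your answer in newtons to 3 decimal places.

N=7 nodes, M=11 members, R=3 reactions → 2N=14, M+R=14
member 0 (0-1): L=3.6143, (cx,cy)=(0.1613,0.9869)
member 1 (0-2): L=1.2000, (cx,cy)=(1.0000,0.0000)
member 2 (1-2): L=3.6200, (cx,cy)=(0.1704,-0.9854)
member 3 (1-3): L=1.3262, (cx,cy)=(0.9863,-0.1651)
member 4 (2-3): L=3.4186, (cx,cy)=(0.2021,0.9794)
member 5 (2-4): L=1.2930, (cx,cy)=(1.0000,0.0000)
member 6 (3-4): L=3.4017, (cx,cy)=(0.1770,-0.9842)
member 7 (3-5): L=1.2227, (cx,cy)=(0.9994,-0.0335)
member 8 (4-5): L=3.3646, (cx,cy)=(0.1843,0.9829)
member 9 (4-6): L=1.3070, (cx,cy)=(1.0000,0.0000)
member 10 (5-6): L=3.3776, (cx,cy)=(0.2034,-0.9791)
solve A·x = −loads:
  F[0-1] = -1567.9375 N (compression)
  F[0-2] = +1137.4821 N (tension)
  F[1-2] = +1661.4769 N (tension)
  F[1-3] = -543.5623 N (compression)
  F[2-3] = -1671.6713 N (compression)
  F[2-4] = +1758.5675 N (tension)
  F[3-4] = +1611.7389 N (tension)
  F[3-5] = -1159.8805 N (compression)
  F[4-5] = +2963.4074 N (tension)
  F[4-6] = +613.1594 N (tension)
  F[5-6] = -3014.5711 N (compression)
  Rx@0 = -884.5700 N
  Ry@0 = +1547.4055 N
  Ry@6 = +2951.5545 N

2963.407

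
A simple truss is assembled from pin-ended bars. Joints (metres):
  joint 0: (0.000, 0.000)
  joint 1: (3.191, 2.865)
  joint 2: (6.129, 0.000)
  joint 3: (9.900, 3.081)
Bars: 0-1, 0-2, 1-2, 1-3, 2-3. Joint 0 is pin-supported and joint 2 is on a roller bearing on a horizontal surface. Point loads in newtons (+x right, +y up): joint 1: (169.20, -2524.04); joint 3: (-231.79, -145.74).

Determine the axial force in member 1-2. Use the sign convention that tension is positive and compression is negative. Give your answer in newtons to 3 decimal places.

N=4 nodes, M=5 members, R=3 reactions → 2N=8, M+R=8
member 0 (0-1): L=4.2884, (cx,cy)=(0.7441,0.6681)
member 1 (0-2): L=6.1290, (cx,cy)=(1.0000,0.0000)
member 2 (1-2): L=4.1037, (cx,cy)=(0.7159,-0.6982)
member 3 (1-3): L=6.7125, (cx,cy)=(0.9995,0.0322)
member 4 (2-3): L=4.8696, (cx,cy)=(0.7744,0.6327)
solve A·x = −loads:
  F[0-1] = -1732.8610 N (compression)
  F[0-2] = +1226.8209 N (tension)
  F[1-2] = -1959.6591 N (compression)
  F[1-3] = -55.6309 N (compression)
  F[2-3] = -227.5165 N (compression)
  Rx@0 = +62.5900 N
  Ry@0 = +1157.6817 N
  Ry@2 = +1512.0983 N

-1959.659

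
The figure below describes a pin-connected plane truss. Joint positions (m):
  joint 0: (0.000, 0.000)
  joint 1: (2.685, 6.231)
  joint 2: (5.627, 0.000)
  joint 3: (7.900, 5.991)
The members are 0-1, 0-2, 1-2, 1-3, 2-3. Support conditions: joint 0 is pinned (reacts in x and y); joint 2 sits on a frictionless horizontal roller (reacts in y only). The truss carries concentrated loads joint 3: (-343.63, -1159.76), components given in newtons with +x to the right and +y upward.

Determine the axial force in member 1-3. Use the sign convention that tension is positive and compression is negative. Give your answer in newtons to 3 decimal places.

N=4 nodes, M=5 members, R=3 reactions → 2N=8, M+R=8
member 0 (0-1): L=6.7849, (cx,cy)=(0.3957,0.9184)
member 1 (0-2): L=5.6270, (cx,cy)=(1.0000,0.0000)
member 2 (1-2): L=6.8906, (cx,cy)=(0.4270,-0.9043)
member 3 (1-3): L=5.2205, (cx,cy)=(0.9989,-0.0460)
member 4 (2-3): L=6.4077, (cx,cy)=(0.3547,0.9350)
solve A·x = −loads:
  F[0-1] = +111.7428 N (tension)
  F[0-2] = -387.8503 N (compression)
  F[1-2] = -118.3056 N (compression)
  F[1-3] = +94.8320 N (tension)
  F[2-3] = -1235.7633 N (compression)
  Rx@0 = +343.6300 N
  Ry@0 = -102.6208 N
  Ry@2 = +1262.3808 N

94.832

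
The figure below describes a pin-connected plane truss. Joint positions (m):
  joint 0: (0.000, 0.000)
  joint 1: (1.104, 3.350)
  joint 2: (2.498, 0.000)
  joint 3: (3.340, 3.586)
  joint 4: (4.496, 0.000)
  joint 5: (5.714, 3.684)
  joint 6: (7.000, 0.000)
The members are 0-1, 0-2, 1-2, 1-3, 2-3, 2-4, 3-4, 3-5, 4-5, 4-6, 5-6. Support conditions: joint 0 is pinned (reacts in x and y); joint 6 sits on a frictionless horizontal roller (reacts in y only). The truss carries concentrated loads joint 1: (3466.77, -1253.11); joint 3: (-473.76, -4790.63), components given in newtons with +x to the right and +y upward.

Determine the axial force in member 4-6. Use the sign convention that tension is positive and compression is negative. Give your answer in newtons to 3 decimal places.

1361.346

N=7 nodes, M=11 members, R=3 reactions → 2N=14, M+R=14
member 0 (0-1): L=3.5272, (cx,cy)=(0.3130,0.9498)
member 1 (0-2): L=2.4980, (cx,cy)=(1.0000,0.0000)
member 2 (1-2): L=3.6285, (cx,cy)=(0.3842,-0.9233)
member 3 (1-3): L=2.2484, (cx,cy)=(0.9945,0.1050)
member 4 (2-3): L=3.6835, (cx,cy)=(0.2286,0.9735)
member 5 (2-4): L=1.9980, (cx,cy)=(1.0000,0.0000)
member 6 (3-4): L=3.7677, (cx,cy)=(0.3068,-0.9518)
member 7 (3-5): L=2.3760, (cx,cy)=(0.9991,0.0412)
member 8 (4-5): L=3.8801, (cx,cy)=(0.3139,0.9495)
member 9 (4-6): L=2.5040, (cx,cy)=(1.0000,0.0000)
member 10 (5-6): L=3.9020, (cx,cy)=(0.3296,-0.9441)
solve A·x = −loads:
  F[0-1] = -2257.3136 N (compression)
  F[0-2] = +3699.5355 N (tension)
  F[1-2] = +467.2232 N (tension)
  F[1-3] = -4376.9732 N (compression)
  F[2-3] = -443.0982 N (compression)
  F[2-4] = +3980.3213 N (tension)
  F[3-4] = -4214.0300 N (compression)
  F[3-5] = -2689.6754 N (compression)
  F[4-5] = +4224.3049 N (tension)
  F[4-6] = +1361.3465 N (tension)
  F[5-6] = -4130.6239 N (compression)
  Rx@0 = -2993.0100 N
  Ry@0 = +2143.8952 N
  Ry@6 = +3899.8448 N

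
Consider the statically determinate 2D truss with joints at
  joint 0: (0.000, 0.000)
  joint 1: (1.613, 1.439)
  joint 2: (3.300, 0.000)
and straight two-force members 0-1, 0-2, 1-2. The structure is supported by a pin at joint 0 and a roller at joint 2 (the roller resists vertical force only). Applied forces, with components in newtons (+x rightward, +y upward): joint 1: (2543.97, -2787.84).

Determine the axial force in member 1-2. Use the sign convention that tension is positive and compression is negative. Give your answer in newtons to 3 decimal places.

N=3 nodes, M=3 members, R=3 reactions → 2N=6, M+R=6
member 0 (0-1): L=2.1616, (cx,cy)=(0.7462,0.6657)
member 1 (0-2): L=3.3000, (cx,cy)=(1.0000,0.0000)
member 2 (1-2): L=2.2174, (cx,cy)=(0.7608,-0.6490)
solve A·x = −loads:
  F[0-1] = -474.4579 N (compression)
  F[0-2] = +2898.0145 N (tension)
  F[1-2] = -3809.0957 N (compression)
  Rx@0 = -2543.9700 N
  Ry@0 = +315.8525 N
  Ry@2 = +2471.9875 N

-3809.096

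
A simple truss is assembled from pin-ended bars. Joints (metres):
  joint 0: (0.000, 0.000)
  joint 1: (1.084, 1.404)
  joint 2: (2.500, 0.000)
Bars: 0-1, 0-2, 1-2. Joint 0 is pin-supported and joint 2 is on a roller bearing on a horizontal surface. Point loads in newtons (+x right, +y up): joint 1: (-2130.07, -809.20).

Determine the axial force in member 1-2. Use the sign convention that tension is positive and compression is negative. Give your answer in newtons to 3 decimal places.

N=3 nodes, M=3 members, R=3 reactions → 2N=6, M+R=6
member 0 (0-1): L=1.7738, (cx,cy)=(0.6111,0.7915)
member 1 (0-2): L=2.5000, (cx,cy)=(1.0000,0.0000)
member 2 (1-2): L=1.9941, (cx,cy)=(0.7101,-0.7041)
solve A·x = −loads:
  F[0-1] = -2090.3467 N (compression)
  F[0-2] = -852.6036 N (compression)
  F[1-2] = +1200.6653 N (tension)
  Rx@0 = +2130.0700 N
  Ry@0 = +1654.5782 N
  Ry@2 = -845.3782 N

1200.665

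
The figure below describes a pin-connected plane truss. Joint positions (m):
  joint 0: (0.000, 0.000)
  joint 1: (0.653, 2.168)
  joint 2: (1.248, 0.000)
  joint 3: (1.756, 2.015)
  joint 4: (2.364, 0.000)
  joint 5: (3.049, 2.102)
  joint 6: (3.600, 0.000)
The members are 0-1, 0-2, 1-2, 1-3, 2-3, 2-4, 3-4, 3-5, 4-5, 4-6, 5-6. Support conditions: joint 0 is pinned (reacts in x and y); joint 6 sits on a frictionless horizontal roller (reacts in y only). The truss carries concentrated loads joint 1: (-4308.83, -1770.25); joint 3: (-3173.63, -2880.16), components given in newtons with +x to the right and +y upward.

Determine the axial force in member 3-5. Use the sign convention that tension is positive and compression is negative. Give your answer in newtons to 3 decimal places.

1593.899

N=7 nodes, M=11 members, R=3 reactions → 2N=14, M+R=14
member 0 (0-1): L=2.2642, (cx,cy)=(0.2884,0.9575)
member 1 (0-2): L=1.2480, (cx,cy)=(1.0000,0.0000)
member 2 (1-2): L=2.2482, (cx,cy)=(0.2647,-0.9643)
member 3 (1-3): L=1.1136, (cx,cy)=(0.9905,-0.1374)
member 4 (2-3): L=2.0780, (cx,cy)=(0.2445,0.9697)
member 5 (2-4): L=1.1160, (cx,cy)=(1.0000,0.0000)
member 6 (3-4): L=2.1047, (cx,cy)=(0.2889,-0.9574)
member 7 (3-5): L=1.2959, (cx,cy)=(0.9977,0.0671)
member 8 (4-5): L=2.2108, (cx,cy)=(0.3098,0.9508)
member 9 (4-6): L=1.2360, (cx,cy)=(1.0000,0.0000)
member 10 (5-6): L=2.1730, (cx,cy)=(0.2536,-0.9673)
solve A·x = −loads:
  F[0-1] = -7619.4038 N (compression)
  F[0-2] = -5285.0148 N (compression)
  F[1-2] = +5640.7478 N (tension)
  F[1-3] = +624.4253 N (tension)
  F[2-3] = -5609.8138 N (compression)
  F[2-4] = -2420.7581 N (compression)
  F[3-4] = +2874.8074 N (tension)
  F[3-5] = +1593.8993 N (tension)
  F[4-5] = -2894.7015 N (compression)
  F[4-6] = -693.4009 N (compression)
  F[5-6] = +2734.6140 N (tension)
  Rx@0 = +7482.4600 N
  Ry@0 = +7295.6527 N
  Ry@6 = -2645.2427 N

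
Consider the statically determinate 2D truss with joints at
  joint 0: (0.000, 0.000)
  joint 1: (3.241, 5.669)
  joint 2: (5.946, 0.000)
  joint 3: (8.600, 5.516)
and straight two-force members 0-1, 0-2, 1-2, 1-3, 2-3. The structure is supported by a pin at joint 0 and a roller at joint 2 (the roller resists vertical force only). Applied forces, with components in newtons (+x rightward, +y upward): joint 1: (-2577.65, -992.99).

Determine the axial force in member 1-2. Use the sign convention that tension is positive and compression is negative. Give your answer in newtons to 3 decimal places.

2123.291

N=4 nodes, M=5 members, R=3 reactions → 2N=8, M+R=8
member 0 (0-1): L=6.5301, (cx,cy)=(0.4963,0.8681)
member 1 (0-2): L=5.9460, (cx,cy)=(1.0000,0.0000)
member 2 (1-2): L=6.2813, (cx,cy)=(0.4306,-0.9025)
member 3 (1-3): L=5.3612, (cx,cy)=(0.9996,-0.0285)
member 4 (2-3): L=6.1213, (cx,cy)=(0.4336,0.9011)
solve A·x = −loads:
  F[0-1] = -3351.1970 N (compression)
  F[0-2] = -914.3828 N (compression)
  F[1-2] = +2123.2909 N (tension)
  F[1-3] = -0.0000 N (tension)
  F[2-3] = +0.0000 N (tension)
  Rx@0 = +2577.6500 N
  Ry@0 = +2909.3064 N
  Ry@2 = -1916.3164 N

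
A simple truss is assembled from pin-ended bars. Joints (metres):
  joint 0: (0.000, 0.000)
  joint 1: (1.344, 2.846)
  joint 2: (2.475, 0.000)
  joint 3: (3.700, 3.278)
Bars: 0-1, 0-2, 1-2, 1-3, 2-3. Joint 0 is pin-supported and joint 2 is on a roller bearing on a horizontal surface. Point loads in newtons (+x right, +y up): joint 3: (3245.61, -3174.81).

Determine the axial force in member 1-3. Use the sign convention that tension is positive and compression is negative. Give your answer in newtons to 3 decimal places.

4837.411

N=4 nodes, M=5 members, R=3 reactions → 2N=8, M+R=8
member 0 (0-1): L=3.1474, (cx,cy)=(0.4270,0.9042)
member 1 (0-2): L=2.4750, (cx,cy)=(1.0000,0.0000)
member 2 (1-2): L=3.0625, (cx,cy)=(0.3693,-0.9293)
member 3 (1-3): L=2.3953, (cx,cy)=(0.9836,0.1804)
member 4 (2-3): L=3.4994, (cx,cy)=(0.3501,0.9367)
solve A·x = −loads:
  F[0-1] = +6491.6271 N (tension)
  F[0-2] = +473.5506 N (tension)
  F[1-2] = -5377.7141 N (compression)
  F[1-3] = +4837.4109 N (tension)
  F[2-3] = -4320.6362 N (compression)
  Rx@0 = -3245.6100 N
  Ry@0 = -5870.0007 N
  Ry@2 = +9044.8107 N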